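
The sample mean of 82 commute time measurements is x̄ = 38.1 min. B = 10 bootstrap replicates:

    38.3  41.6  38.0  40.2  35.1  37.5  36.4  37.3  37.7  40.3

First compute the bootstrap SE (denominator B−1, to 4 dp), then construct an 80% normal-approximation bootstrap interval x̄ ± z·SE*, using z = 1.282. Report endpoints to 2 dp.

(35.59, 40.61)

Mean of replicates = 38.2400; sum of squared deviations = 34.4040; SE* = √(34.4040/9) = 1.9552
Margin = 1.282 × 1.9552 = 2.507
Interval: 38.1 ± 2.507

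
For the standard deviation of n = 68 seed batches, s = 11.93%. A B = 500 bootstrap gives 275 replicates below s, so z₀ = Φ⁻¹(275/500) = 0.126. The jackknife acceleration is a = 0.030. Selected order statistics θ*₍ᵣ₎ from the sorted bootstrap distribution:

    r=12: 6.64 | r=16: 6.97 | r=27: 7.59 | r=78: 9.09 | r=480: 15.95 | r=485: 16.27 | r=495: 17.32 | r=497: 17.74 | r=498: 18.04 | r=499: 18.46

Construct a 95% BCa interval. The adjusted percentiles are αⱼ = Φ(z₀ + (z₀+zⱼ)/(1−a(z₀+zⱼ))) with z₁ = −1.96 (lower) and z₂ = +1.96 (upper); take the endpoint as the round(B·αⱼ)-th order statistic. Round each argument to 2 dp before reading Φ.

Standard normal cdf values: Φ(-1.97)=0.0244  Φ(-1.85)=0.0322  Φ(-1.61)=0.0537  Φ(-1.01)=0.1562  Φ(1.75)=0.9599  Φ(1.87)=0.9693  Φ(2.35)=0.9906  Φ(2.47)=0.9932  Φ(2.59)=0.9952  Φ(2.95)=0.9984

(7.59, 17.32)

Lower: z₀ + z₁ = 0.126 + (-1.960) = -1.834; 1 − a(z₀+z₁) = 1 − (0.030)(-1.834) = 1.0550; argument = 0.126 + (-1.834)/1.0550 = -1.6124 → -1.61.
α₁ = Φ(-1.61) = 0.0537; rank = round(500 × 0.0537) = 27; θ*₍27₎ = 7.59.
Upper: z₀ + z₂ = 2.086; 1 − a(z₀+z₂) = 0.9374; argument = 2.3513 → 2.35; α₂ = 0.9906; rank = 495; θ*₍495₎ = 17.32.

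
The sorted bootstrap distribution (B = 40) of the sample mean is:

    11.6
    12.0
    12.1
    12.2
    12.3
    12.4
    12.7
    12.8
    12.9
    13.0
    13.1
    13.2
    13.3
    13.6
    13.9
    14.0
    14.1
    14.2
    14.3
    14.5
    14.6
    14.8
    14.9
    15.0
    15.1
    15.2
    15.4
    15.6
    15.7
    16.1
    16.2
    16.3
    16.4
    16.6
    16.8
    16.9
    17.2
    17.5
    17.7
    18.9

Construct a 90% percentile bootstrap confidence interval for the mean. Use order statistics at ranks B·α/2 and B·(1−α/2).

(12.0, 17.5)

α = 0.10; lower rank = 40 × 0.050 = 2; upper rank = 40 × 0.950 = 38.
The 2nd smallest replicate is 12.0; the 38th is 17.5.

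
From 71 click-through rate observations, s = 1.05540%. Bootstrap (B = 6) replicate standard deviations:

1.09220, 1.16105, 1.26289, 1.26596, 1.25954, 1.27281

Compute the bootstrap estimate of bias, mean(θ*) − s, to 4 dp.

bias = +0.1637

mean(θ*) = (1.09220 + 1.16105 + 1.26289 + 1.26596 + 1.25954 + 1.27281) / 6 = 1.21907
bias = 1.21907 − 1.05540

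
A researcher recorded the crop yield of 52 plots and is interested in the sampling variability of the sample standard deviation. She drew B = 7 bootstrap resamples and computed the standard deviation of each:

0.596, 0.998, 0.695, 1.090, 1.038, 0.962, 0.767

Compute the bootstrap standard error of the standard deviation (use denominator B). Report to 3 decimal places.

SE* = 0.176

Bootstrap SE is the standard deviation of the 7 replicate standard deviations.
Mean of replicates: (0.596 + 0.998 + 0.695 + 1.090 + 1.038 + 0.962 + 0.767) / 7 = 6.1460 / 7 = 0.8780
Sum of squared deviations: (−0.2820)² + (+0.1200)² + (−0.1830)² + (+0.2120)² + (+0.1600)² + (+0.0840)² + (−0.1110)² = 0.2173
Variance = 0.2173 / 7 = 0.0310
SE* = √0.0310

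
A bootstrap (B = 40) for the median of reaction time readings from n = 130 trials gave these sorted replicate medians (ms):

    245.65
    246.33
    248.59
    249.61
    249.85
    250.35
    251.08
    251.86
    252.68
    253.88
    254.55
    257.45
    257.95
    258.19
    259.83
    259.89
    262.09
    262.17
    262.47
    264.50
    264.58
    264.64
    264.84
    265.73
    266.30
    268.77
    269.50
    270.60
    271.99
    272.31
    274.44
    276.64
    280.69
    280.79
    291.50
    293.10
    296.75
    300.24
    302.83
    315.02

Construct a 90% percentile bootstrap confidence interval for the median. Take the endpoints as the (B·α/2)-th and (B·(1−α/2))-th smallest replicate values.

α = 0.10; lower rank = 40 × 0.050 = 2; upper rank = 40 × 0.950 = 38.
The 2nd smallest replicate is 246.33; the 38th is 300.24.

(246.33, 300.24)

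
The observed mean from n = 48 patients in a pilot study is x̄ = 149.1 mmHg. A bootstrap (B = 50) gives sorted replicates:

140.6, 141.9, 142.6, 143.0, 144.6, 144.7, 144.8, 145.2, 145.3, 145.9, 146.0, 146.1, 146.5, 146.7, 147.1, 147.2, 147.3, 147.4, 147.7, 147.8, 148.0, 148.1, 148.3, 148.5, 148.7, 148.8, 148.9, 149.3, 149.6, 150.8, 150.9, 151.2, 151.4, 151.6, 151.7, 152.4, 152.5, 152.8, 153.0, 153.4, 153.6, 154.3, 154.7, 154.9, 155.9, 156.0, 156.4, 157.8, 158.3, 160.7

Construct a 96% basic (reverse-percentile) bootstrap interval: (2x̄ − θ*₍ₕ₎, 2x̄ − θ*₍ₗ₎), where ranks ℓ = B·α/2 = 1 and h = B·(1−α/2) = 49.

(139.9, 157.6)

Percentile endpoints at ranks 1 and 49: θ*₍1₎ = 140.6, θ*₍49₎ = 158.3.
Basic interval reflects these around x̄:
  lower = 2 × 149.1 − 158.3 = 139.9
  upper = 2 × 149.1 − 140.6 = 157.6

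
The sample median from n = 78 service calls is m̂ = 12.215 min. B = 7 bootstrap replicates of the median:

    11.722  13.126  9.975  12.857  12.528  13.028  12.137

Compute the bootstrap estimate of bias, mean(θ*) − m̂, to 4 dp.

bias = −0.0189

mean(θ*) = (11.722 + 13.126 + 9.975 + 12.857 + 12.528 + 13.028 + 12.137) / 7 = 12.19614
bias = 12.19614 − 12.215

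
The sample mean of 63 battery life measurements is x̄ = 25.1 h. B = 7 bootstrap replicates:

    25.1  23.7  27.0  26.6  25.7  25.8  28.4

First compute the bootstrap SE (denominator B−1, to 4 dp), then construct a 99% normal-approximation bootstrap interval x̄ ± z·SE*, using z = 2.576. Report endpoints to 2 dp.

Mean of replicates = 26.0429; sum of squared deviations = 13.3371; SE* = √(13.3371/6) = 1.4909
Margin = 2.576 × 1.4909 = 3.841
Interval: 25.1 ± 3.841

(21.26, 28.94)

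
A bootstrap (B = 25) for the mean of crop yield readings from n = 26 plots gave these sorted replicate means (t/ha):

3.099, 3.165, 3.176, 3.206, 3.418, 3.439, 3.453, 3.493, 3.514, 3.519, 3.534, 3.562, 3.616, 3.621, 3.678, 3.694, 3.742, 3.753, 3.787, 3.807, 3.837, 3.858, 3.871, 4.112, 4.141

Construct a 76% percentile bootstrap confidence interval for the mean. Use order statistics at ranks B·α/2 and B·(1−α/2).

(3.176, 3.858)

α = 0.24; lower rank = 25 × 0.120 = 3; upper rank = 25 × 0.880 = 22.
The 3rd smallest replicate is 3.176; the 22nd is 3.858.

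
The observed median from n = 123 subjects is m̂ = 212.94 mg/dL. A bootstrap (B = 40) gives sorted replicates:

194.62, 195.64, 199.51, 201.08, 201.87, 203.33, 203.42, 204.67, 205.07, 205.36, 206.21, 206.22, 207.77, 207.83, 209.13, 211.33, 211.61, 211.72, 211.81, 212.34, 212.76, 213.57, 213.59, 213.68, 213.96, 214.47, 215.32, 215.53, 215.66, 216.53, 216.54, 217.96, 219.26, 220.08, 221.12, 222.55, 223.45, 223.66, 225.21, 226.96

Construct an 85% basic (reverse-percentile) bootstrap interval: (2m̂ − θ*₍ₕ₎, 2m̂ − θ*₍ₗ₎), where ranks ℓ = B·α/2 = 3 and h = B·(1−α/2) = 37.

Percentile endpoints at ranks 3 and 37: θ*₍3₎ = 199.51, θ*₍37₎ = 223.45.
Basic interval reflects these around m̂:
  lower = 2 × 212.94 − 223.45 = 202.43
  upper = 2 × 212.94 − 199.51 = 226.37

(202.43, 226.37)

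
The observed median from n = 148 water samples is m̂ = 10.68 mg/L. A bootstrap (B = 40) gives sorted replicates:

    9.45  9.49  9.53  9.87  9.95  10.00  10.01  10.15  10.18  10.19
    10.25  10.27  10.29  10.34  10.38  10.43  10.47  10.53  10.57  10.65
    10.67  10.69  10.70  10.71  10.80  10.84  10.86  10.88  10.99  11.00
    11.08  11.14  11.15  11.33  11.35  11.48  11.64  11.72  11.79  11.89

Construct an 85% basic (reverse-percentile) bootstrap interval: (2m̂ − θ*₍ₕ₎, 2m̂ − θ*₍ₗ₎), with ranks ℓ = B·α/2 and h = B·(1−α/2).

(9.72, 11.83)

Percentile endpoints at ranks 3 and 37: θ*₍3₎ = 9.53, θ*₍37₎ = 11.64.
Basic interval reflects these around m̂:
  lower = 2 × 10.68 − 11.64 = 9.72
  upper = 2 × 10.68 − 9.53 = 11.83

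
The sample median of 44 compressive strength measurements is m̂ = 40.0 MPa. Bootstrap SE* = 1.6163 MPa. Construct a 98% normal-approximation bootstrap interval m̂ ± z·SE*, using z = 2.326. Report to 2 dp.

(36.24, 43.76)

Margin = 2.326 × 1.6163 = 3.760
Interval: 40.0 ± 3.760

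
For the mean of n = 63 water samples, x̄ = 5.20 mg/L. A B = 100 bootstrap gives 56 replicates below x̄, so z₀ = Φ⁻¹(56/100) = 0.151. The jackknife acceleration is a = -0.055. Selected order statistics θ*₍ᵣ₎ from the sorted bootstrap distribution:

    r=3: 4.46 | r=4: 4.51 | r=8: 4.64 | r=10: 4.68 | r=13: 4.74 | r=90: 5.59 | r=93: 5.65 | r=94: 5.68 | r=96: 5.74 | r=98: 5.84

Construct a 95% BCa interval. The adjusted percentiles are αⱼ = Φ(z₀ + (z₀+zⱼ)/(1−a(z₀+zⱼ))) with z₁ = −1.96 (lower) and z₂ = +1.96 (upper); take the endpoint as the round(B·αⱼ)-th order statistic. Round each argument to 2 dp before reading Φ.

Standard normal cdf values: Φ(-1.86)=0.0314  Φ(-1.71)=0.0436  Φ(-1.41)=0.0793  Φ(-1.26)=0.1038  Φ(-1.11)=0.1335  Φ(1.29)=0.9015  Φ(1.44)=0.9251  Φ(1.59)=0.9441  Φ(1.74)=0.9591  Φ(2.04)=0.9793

(4.46, 5.84)

Lower: z₀ + z₁ = 0.151 + (-1.960) = -1.809; 1 − a(z₀+z₁) = 1 − (-0.055)(-1.809) = 0.9005; argument = 0.151 + (-1.809)/0.9005 = -1.8579 → -1.86.
α₁ = Φ(-1.86) = 0.0314; rank = round(100 × 0.0314) = 3; θ*₍3₎ = 4.46.
Upper: z₀ + z₂ = 2.111; 1 − a(z₀+z₂) = 1.1161; argument = 2.0424 → 2.04; α₂ = 0.9793; rank = 98; θ*₍98₎ = 5.84.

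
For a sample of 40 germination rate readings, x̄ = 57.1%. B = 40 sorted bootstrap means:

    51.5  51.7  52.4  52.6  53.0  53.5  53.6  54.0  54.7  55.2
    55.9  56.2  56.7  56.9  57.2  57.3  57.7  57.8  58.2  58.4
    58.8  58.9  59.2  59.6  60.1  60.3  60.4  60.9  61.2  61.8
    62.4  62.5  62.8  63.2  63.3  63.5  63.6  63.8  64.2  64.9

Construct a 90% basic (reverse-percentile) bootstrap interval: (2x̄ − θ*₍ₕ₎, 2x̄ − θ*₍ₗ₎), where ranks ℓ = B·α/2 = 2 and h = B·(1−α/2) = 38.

(50.4, 62.5)

Percentile endpoints at ranks 2 and 38: θ*₍2₎ = 51.7, θ*₍38₎ = 63.8.
Basic interval reflects these around x̄:
  lower = 2 × 57.1 − 63.8 = 50.4
  upper = 2 × 57.1 − 51.7 = 62.5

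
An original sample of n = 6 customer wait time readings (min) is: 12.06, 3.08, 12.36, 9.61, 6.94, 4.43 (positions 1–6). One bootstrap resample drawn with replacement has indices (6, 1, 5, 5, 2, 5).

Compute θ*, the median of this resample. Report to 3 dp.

Resample values: 4.43, 12.06, 6.94, 6.94, 3.08, 6.94.
Sorted: 3.08, 4.43, 6.94, 6.94, 6.94, 12.06
Median = average of the two middle values = 6.940

θ* = 6.940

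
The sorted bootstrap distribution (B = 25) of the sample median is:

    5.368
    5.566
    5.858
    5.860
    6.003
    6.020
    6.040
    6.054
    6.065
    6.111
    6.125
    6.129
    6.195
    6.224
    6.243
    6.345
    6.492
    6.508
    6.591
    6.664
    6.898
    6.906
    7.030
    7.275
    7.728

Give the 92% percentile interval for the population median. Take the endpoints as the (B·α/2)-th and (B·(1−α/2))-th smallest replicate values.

(5.368, 7.275)

α = 0.08; lower rank = 25 × 0.040 = 1; upper rank = 25 × 0.960 = 24.
The 1st smallest replicate is 5.368; the 24th is 7.275.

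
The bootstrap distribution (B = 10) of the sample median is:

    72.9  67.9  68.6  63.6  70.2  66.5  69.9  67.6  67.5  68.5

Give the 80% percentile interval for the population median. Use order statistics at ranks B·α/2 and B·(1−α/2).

Sorted replicates: 63.6, 66.5, 67.5, 67.6, 67.9, 68.5, 68.6, 69.9, 70.2, 72.9
α = 0.20; lower rank = 10 × 0.100 = 1; upper rank = 10 × 0.900 = 9.
The 1st smallest replicate is 63.6; the 9th is 70.2.

(63.6, 70.2)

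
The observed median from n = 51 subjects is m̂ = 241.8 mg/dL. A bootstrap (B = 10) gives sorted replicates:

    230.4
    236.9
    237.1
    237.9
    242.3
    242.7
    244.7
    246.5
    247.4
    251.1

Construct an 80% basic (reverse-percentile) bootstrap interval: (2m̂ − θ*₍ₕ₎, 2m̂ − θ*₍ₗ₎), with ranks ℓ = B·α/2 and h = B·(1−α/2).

Percentile endpoints at ranks 1 and 9: θ*₍1₎ = 230.4, θ*₍9₎ = 247.4.
Basic interval reflects these around m̂:
  lower = 2 × 241.8 − 247.4 = 236.2
  upper = 2 × 241.8 − 230.4 = 253.2

(236.2, 253.2)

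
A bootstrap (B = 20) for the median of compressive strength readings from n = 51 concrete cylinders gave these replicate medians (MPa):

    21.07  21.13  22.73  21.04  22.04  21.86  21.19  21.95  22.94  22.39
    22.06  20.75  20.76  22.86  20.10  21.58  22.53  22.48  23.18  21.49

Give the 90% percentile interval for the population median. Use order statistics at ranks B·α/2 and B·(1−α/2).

(20.10, 22.94)

Sorted replicates: 20.10, 20.75, 20.76, 21.04, 21.07, 21.13, 21.19, 21.49, 21.58, 21.86, 21.95, 22.04, 22.06, 22.39, 22.48, 22.53, 22.73, 22.86, 22.94, 23.18
α = 0.10; lower rank = 20 × 0.050 = 1; upper rank = 20 × 0.950 = 19.
The 1st smallest replicate is 20.10; the 19th is 22.94.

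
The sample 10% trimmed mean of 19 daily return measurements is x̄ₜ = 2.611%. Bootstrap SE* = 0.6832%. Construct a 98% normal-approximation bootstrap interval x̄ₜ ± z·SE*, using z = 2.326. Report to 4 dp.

Margin = 2.326 × 0.6832 = 1.58912
Interval: 2.611 ± 1.58912

(1.0219, 4.2001)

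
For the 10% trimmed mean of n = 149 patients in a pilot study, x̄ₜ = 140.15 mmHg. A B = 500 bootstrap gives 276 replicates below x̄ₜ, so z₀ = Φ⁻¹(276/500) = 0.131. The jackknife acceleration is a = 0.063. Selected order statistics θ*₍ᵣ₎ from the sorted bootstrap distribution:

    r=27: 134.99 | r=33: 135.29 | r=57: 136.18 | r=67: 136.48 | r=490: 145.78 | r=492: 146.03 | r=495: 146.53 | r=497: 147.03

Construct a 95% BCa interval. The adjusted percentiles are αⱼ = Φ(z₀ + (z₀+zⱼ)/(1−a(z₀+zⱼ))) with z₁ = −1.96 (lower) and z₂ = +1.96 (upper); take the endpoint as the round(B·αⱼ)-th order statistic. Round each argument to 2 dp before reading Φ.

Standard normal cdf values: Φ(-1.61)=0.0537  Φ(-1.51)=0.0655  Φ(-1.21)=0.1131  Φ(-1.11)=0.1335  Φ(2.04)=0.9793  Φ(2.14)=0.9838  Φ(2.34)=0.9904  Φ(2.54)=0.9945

(135.29, 147.03)

Lower: z₀ + z₁ = 0.131 + (-1.960) = -1.829; 1 − a(z₀+z₁) = 1 − (0.063)(-1.829) = 1.1152; argument = 0.131 + (-1.829)/1.1152 = -1.5090 → -1.51.
α₁ = Φ(-1.51) = 0.0655; rank = round(500 × 0.0655) = 33; θ*₍33₎ = 135.29.
Upper: z₀ + z₂ = 2.091; 1 − a(z₀+z₂) = 0.8683; argument = 2.5392 → 2.54; α₂ = 0.9945; rank = 497; θ*₍497₎ = 147.03.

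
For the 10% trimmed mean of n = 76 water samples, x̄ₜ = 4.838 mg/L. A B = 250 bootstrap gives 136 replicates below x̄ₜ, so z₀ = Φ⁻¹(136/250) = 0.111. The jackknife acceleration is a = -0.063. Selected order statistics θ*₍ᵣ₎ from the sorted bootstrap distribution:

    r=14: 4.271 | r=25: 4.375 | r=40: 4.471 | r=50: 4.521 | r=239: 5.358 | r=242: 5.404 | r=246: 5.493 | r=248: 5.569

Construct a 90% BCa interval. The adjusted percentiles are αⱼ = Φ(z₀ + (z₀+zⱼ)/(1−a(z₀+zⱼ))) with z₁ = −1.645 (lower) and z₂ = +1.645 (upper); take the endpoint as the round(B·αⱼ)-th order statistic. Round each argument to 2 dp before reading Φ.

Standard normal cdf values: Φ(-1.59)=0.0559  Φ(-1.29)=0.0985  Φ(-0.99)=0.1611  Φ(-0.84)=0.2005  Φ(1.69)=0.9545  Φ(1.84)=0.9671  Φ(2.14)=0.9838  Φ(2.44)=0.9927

(4.271, 5.358)

Lower: z₀ + z₁ = 0.111 + (-1.645) = -1.534; 1 − a(z₀+z₁) = 1 − (-0.063)(-1.534) = 0.9034; argument = 0.111 + (-1.534)/0.9034 = -1.5871 → -1.59.
α₁ = Φ(-1.59) = 0.0559; rank = round(250 × 0.0559) = 14; θ*₍14₎ = 4.271.
Upper: z₀ + z₂ = 1.756; 1 − a(z₀+z₂) = 1.1106; argument = 1.6921 → 1.69; α₂ = 0.9545; rank = 239; θ*₍239₎ = 5.358.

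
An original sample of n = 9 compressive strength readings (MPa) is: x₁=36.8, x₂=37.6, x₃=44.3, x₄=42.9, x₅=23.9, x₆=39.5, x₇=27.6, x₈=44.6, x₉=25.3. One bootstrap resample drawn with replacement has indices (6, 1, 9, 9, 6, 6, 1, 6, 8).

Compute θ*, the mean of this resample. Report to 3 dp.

θ* = 36.311

Resample values: 39.5, 36.8, 25.3, 25.3, 39.5, 39.5, 36.8, 39.5, 44.6.
Mean = (39.5 + 36.8 + 25.3 + 25.3 + 39.5 + 39.5 + 36.8 + 39.5 + 44.6) / 9 = 326.80 / 9 = 36.311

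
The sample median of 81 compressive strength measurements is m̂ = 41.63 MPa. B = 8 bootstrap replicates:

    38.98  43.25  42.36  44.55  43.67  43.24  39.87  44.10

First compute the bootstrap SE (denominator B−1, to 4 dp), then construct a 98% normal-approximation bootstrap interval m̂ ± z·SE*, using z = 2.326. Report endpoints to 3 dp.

Mean of replicates = 42.5025; sum of squared deviations = 28.5684; SE* = √(28.5684/7) = 2.0202
Margin = 2.326 × 2.0202 = 4.6990
Interval: 41.63 ± 4.6990

(36.931, 46.329)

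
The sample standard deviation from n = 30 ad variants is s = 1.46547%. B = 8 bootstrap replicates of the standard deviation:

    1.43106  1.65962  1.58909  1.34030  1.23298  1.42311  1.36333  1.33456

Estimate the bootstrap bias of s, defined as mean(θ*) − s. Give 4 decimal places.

bias = −0.0437

mean(θ*) = (1.43106 + 1.65962 + 1.58909 + 1.34030 + 1.23298 + 1.42311 + 1.36333 + 1.33456) / 8 = 1.42176
bias = 1.42176 − 1.46547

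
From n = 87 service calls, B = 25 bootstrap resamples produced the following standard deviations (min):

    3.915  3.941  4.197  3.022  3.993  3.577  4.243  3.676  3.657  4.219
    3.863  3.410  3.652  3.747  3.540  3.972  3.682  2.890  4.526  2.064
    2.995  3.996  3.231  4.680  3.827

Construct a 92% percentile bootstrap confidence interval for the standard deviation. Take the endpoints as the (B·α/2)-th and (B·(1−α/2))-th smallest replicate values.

(2.064, 4.526)

Sorted replicates: 2.064, 2.890, 2.995, 3.022, 3.231, 3.410, 3.540, 3.577, 3.652, 3.657, 3.676, 3.682, 3.747, 3.827, 3.863, 3.915, 3.941, 3.972, 3.993, 3.996, 4.197, 4.219, 4.243, 4.526, 4.680
α = 0.08; lower rank = 25 × 0.040 = 1; upper rank = 25 × 0.960 = 24.
The 1st smallest replicate is 2.064; the 24th is 4.526.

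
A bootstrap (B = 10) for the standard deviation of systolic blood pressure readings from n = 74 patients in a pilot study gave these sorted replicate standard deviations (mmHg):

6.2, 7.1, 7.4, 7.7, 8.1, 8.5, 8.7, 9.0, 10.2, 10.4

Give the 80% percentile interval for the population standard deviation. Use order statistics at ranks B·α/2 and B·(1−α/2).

(6.2, 10.2)

α = 0.20; lower rank = 10 × 0.100 = 1; upper rank = 10 × 0.900 = 9.
The 1st smallest replicate is 6.2; the 9th is 10.2.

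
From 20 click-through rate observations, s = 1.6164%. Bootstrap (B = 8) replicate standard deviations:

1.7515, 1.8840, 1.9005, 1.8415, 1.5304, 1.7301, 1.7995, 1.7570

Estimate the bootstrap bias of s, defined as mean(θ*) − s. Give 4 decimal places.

bias = +0.1579

mean(θ*) = (1.7515 + 1.8840 + 1.9005 + 1.8415 + 1.5304 + 1.7301 + 1.7995 + 1.7570) / 8 = 1.77431
bias = 1.77431 − 1.6164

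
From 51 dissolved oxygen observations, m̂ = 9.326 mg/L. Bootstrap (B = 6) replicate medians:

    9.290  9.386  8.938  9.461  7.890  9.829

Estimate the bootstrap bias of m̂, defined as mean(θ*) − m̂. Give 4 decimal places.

mean(θ*) = (9.290 + 9.386 + 8.938 + 9.461 + 7.890 + 9.829) / 6 = 9.13233
bias = 9.13233 − 9.326

bias = −0.1937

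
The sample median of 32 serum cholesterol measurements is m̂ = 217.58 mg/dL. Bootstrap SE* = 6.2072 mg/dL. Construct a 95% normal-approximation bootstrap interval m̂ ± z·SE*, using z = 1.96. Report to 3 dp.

(205.414, 229.746)

Margin = 1.96 × 6.2072 = 12.1661
Interval: 217.58 ± 12.1661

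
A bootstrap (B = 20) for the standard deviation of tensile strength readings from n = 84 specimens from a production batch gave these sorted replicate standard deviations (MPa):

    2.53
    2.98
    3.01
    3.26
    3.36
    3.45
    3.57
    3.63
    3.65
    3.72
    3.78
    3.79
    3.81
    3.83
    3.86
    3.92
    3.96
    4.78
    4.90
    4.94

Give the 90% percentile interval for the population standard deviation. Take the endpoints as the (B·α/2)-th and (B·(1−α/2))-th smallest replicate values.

α = 0.10; lower rank = 20 × 0.050 = 1; upper rank = 20 × 0.950 = 19.
The 1st smallest replicate is 2.53; the 19th is 4.90.

(2.53, 4.90)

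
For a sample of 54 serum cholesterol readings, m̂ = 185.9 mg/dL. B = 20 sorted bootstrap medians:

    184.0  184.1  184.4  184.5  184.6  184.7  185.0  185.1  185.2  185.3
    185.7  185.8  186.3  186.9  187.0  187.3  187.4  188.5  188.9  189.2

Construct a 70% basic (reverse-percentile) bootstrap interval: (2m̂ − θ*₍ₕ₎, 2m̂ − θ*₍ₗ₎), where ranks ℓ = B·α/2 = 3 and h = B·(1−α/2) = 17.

Percentile endpoints at ranks 3 and 17: θ*₍3₎ = 184.4, θ*₍17₎ = 187.4.
Basic interval reflects these around m̂:
  lower = 2 × 185.9 − 187.4 = 184.4
  upper = 2 × 185.9 − 184.4 = 187.4

(184.4, 187.4)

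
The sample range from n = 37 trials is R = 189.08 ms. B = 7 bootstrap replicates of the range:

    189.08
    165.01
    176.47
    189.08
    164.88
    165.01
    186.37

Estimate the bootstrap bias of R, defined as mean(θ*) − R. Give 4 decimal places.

mean(θ*) = (189.08 + 165.01 + 176.47 + 189.08 + 164.88 + 165.01 + 186.37) / 7 = 176.55714
bias = 176.55714 − 189.08

bias = −12.5229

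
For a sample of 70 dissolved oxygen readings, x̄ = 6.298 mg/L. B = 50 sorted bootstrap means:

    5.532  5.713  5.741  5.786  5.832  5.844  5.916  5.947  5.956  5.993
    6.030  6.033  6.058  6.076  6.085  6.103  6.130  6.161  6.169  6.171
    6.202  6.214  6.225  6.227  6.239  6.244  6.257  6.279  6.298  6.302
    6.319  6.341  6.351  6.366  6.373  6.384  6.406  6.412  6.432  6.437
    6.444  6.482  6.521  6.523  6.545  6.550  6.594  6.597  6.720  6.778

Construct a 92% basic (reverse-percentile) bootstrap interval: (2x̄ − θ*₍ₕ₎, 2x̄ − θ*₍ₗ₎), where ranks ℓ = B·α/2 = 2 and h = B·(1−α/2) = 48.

Percentile endpoints at ranks 2 and 48: θ*₍2₎ = 5.713, θ*₍48₎ = 6.597.
Basic interval reflects these around x̄:
  lower = 2 × 6.298 − 6.597 = 5.999
  upper = 2 × 6.298 − 5.713 = 6.883

(5.999, 6.883)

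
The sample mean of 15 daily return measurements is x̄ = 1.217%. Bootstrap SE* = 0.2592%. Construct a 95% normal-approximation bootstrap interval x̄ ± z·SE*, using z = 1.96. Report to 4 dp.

Margin = 1.96 × 0.2592 = 0.50803
Interval: 1.217 ± 0.50803

(0.7090, 1.7250)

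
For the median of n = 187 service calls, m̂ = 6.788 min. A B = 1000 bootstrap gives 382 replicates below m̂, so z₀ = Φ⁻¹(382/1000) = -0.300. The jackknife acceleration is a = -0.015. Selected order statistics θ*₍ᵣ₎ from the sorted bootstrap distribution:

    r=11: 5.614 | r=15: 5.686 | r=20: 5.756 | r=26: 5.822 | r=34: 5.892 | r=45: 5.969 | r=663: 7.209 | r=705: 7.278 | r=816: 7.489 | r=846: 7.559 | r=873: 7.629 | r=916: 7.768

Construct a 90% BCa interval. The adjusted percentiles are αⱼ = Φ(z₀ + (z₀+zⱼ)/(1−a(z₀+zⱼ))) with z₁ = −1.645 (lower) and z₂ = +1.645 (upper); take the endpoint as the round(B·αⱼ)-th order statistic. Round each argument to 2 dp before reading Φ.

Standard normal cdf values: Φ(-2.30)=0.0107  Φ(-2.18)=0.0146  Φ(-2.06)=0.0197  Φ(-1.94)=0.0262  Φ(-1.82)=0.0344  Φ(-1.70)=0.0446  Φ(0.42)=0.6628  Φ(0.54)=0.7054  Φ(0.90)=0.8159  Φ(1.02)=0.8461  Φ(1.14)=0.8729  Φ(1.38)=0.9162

Lower: z₀ + z₁ = -0.300 + (-1.645) = -1.945; 1 − a(z₀+z₁) = 1 − (-0.015)(-1.945) = 0.9708; argument = -0.300 + (-1.945)/0.9708 = -2.3035 → -2.30.
α₁ = Φ(-2.30) = 0.0107; rank = round(1000 × 0.0107) = 11; θ*₍11₎ = 5.614.
Upper: z₀ + z₂ = 1.345; 1 − a(z₀+z₂) = 1.0202; argument = 1.0184 → 1.02; α₂ = 0.8461; rank = 846; θ*₍846₎ = 7.559.

(5.614, 7.559)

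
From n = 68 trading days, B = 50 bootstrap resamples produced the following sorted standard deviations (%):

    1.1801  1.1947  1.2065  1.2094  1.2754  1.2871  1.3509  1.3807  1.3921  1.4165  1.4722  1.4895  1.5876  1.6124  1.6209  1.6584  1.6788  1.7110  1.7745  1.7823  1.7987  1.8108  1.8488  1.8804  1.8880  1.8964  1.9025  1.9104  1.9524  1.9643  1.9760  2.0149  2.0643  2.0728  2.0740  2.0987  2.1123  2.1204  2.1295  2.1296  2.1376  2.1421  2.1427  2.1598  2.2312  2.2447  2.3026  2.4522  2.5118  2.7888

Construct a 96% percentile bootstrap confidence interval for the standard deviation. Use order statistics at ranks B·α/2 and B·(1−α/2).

α = 0.04; lower rank = 50 × 0.020 = 1; upper rank = 50 × 0.980 = 49.
The 1st smallest replicate is 1.1801; the 49th is 2.5118.

(1.1801, 2.5118)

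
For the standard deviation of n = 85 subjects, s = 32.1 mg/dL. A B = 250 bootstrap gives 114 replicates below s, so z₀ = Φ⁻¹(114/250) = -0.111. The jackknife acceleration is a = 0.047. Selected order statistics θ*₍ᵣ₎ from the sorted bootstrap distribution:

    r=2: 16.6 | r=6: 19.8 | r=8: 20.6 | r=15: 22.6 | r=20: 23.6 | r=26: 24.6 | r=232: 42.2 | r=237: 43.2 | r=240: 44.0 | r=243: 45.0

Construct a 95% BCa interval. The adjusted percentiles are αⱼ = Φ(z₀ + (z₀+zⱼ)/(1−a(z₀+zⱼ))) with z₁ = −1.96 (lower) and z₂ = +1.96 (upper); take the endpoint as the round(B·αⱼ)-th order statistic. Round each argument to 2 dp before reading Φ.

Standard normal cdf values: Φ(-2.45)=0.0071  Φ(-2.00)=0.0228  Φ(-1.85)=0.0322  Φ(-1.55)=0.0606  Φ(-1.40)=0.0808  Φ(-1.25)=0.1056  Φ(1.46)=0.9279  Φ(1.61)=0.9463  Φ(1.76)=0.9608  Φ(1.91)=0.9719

(19.8, 45.0)

Lower: z₀ + z₁ = -0.111 + (-1.960) = -2.071; 1 − a(z₀+z₁) = 1 − (0.047)(-2.071) = 1.0973; argument = -0.111 + (-2.071)/1.0973 = -1.9983 → -2.00.
α₁ = Φ(-2.00) = 0.0228; rank = round(250 × 0.0228) = 6; θ*₍6₎ = 19.8.
Upper: z₀ + z₂ = 1.849; 1 − a(z₀+z₂) = 0.9131; argument = 1.9140 → 1.91; α₂ = 0.9719; rank = 243; θ*₍243₎ = 45.0.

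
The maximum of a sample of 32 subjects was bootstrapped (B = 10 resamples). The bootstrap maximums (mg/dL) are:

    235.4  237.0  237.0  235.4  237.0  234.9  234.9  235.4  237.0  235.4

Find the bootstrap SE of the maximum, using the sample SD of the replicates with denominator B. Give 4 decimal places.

Bootstrap SE is the standard deviation of the 10 replicate maximums.
Mean of replicates: (235.4 + 237.0 + 237.0 + 235.4 + 237.0 + 234.9 + 234.9 + 235.4 + 237.0 + 235.4) / 10 = 2359.40000 / 10 = 235.94000
Sum of squared deviations: (−0.54000)² + (+1.06000)² + (+1.06000)² + (−0.54000)² + (+1.06000)² + (−1.04000)² + (−1.04000)² + (−0.54000)² + (+1.06000)² + (−0.54000)² = 7.82400
Variance = 7.82400 / 10 = 0.78240
SE* = √0.78240

SE* = 0.8845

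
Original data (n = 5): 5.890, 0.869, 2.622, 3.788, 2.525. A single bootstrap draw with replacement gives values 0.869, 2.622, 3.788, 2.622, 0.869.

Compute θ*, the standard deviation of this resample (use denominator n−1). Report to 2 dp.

θ* = 1.27

Mean = 2.1540; sum of squared deviations = 6.4105
s² = 6.4105 / 4 = 1.6026
s = √1.6026 = 1.27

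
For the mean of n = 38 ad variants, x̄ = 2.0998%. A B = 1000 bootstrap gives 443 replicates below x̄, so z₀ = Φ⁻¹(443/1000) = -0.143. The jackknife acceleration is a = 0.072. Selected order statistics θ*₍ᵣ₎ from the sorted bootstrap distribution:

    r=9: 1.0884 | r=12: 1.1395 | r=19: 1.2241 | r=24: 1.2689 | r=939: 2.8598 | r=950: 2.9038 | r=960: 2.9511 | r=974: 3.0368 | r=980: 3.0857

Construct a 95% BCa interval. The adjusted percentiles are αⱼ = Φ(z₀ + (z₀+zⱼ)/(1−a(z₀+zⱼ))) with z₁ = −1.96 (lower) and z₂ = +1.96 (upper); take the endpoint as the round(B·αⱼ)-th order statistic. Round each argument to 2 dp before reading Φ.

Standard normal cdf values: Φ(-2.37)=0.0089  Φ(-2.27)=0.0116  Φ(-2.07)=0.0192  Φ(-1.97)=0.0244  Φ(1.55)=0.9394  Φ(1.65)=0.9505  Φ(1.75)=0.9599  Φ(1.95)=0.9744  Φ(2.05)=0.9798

(1.2689, 3.0368)

Lower: z₀ + z₁ = -0.143 + (-1.960) = -2.103; 1 − a(z₀+z₁) = 1 − (0.072)(-2.103) = 1.1514; argument = -0.143 + (-2.103)/1.1514 = -1.9694 → -1.97.
α₁ = Φ(-1.97) = 0.0244; rank = round(1000 × 0.0244) = 24; θ*₍24₎ = 1.2689.
Upper: z₀ + z₂ = 1.817; 1 − a(z₀+z₂) = 0.8692; argument = 1.9475 → 1.95; α₂ = 0.9744; rank = 974; θ*₍974₎ = 3.0368.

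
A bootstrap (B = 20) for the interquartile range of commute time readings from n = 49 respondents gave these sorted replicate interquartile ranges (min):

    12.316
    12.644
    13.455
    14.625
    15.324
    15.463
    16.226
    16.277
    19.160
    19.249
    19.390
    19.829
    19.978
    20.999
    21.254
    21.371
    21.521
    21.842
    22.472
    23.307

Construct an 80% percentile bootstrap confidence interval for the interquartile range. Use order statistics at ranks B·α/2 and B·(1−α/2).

(12.644, 21.842)

α = 0.20; lower rank = 20 × 0.100 = 2; upper rank = 20 × 0.900 = 18.
The 2nd smallest replicate is 12.644; the 18th is 21.842.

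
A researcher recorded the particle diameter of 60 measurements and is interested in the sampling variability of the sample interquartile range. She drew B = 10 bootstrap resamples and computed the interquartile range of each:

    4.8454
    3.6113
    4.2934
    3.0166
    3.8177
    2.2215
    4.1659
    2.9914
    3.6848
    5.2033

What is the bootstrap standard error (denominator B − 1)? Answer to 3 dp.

SE* = 0.897

Bootstrap SE is the standard deviation of the 10 replicate interquartile ranges.
Mean of replicates: (4.8454 + 3.6113 + 4.2934 + 3.0166 + 3.8177 + 2.2215 + 4.1659 + 2.9914 + 3.6848 + 5.2033) / 10 = 37.85130 / 10 = 3.78513
Sum of squared deviations: (+1.06027)² + (−0.17383)² + (+0.50827)² + (−0.76853)² + (+0.03257)² + (−1.56363)² + (+0.38077)² + (−0.79373)² + (−0.10033)² + (+1.41817)² = 7.24563
Variance = 7.24563 / 9 = 0.80507
SE* = √0.80507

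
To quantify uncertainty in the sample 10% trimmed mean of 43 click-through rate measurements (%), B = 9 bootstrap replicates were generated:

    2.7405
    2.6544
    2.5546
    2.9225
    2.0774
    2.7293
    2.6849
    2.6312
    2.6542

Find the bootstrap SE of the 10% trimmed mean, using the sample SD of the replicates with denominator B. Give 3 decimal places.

SE* = 0.217

Bootstrap SE is the standard deviation of the 9 replicate 10% trimmed means.
Mean of replicates: (2.7405 + 2.6544 + 2.5546 + 2.9225 + 2.0774 + 2.7293 + 2.6849 + 2.6312 + 2.6542) / 9 = 23.64900 / 9 = 2.62767
Sum of squared deviations: (+0.11283)² + (+0.02673)² + (−0.07307)² + (+0.29483)² + (−0.55027)² + (+0.10163)² + (+0.05723)² + (+0.00353)² + (+0.02653)² = 0.42283
Variance = 0.42283 / 9 = 0.04698
SE* = √0.04698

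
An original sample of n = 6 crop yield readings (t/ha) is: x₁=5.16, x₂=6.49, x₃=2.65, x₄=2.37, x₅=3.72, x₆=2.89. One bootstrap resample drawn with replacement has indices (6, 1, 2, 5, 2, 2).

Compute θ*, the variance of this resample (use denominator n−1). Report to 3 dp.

Resample values: 2.89, 5.16, 6.49, 3.72, 6.49, 6.49.
Mean = 5.2067; sum of squared deviations = 12.5201
s² = 12.5201 / 5 = 2.5040

θ* = 2.504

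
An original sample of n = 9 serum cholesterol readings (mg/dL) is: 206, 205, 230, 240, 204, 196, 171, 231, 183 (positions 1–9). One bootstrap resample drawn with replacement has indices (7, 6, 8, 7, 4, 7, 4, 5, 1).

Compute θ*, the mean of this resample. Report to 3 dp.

Resample values: 171, 196, 231, 171, 240, 171, 240, 204, 206.
Mean = (171 + 196 + 231 + 171 + 240 + 171 + 240 + 204 + 206) / 9 = 1830.0 / 9 = 203.333

θ* = 203.333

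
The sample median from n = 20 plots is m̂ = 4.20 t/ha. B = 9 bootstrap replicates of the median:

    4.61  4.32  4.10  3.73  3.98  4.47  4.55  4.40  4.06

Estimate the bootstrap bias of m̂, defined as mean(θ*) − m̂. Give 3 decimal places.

bias = +0.047

mean(θ*) = (4.61 + 4.32 + 4.10 + 3.73 + 3.98 + 4.47 + 4.55 + 4.40 + 4.06) / 9 = 4.2467
bias = 4.2467 − 4.20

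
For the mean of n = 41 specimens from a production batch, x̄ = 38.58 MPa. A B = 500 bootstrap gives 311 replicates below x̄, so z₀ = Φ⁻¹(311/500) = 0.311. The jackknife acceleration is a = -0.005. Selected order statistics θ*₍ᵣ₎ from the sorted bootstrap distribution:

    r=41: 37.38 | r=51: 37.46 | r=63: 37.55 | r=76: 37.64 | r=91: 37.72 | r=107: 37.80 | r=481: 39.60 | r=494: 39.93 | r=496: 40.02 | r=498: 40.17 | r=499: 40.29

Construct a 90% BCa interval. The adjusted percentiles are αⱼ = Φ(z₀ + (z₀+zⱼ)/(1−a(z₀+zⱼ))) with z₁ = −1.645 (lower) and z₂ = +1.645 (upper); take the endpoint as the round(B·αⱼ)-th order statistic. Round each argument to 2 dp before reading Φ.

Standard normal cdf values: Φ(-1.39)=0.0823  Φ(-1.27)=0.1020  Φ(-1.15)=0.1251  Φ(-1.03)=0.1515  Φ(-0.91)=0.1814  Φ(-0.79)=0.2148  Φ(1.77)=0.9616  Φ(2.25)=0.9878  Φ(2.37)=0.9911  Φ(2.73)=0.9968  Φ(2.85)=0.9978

Lower: z₀ + z₁ = 0.311 + (-1.645) = -1.334; 1 − a(z₀+z₁) = 1 − (-0.005)(-1.334) = 0.9933; argument = 0.311 + (-1.334)/0.9933 = -1.0320 → -1.03.
α₁ = Φ(-1.03) = 0.1515; rank = round(500 × 0.1515) = 76; θ*₍76₎ = 37.64.
Upper: z₀ + z₂ = 1.956; 1 − a(z₀+z₂) = 1.0098; argument = 2.2481 → 2.25; α₂ = 0.9878; rank = 494; θ*₍494₎ = 39.93.

(37.64, 39.93)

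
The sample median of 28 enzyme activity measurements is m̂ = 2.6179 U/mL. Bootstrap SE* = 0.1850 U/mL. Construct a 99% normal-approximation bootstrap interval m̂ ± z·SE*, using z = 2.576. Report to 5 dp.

Margin = 2.576 × 0.1850 = 0.476560
Interval: 2.6179 ± 0.476560

(2.14134, 3.09446)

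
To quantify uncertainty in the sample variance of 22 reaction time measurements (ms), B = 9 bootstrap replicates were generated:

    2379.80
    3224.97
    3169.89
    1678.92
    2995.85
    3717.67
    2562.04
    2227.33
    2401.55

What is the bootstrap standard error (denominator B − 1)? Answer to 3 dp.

SE* = 622.078

Bootstrap SE is the standard deviation of the 9 replicate variances.
Mean of replicates: (2379.80 + 3224.97 + 3169.89 + 1678.92 + 2995.85 + 3717.67 + 2562.04 + 2227.33 + 2401.55) / 9 = 24358.0200 / 9 = 2706.4467
Sum of squared deviations: (−326.6467)² + (+518.5233)² + (+463.4433)² + (−1027.5267)² + (+289.4033)² + (+1011.2233)² + (−144.4067)² + (−479.1167)² + (−304.8967)² = 3095850.2282
Variance = 3095850.2282 / 8 = 386981.2785
SE* = √386981.2785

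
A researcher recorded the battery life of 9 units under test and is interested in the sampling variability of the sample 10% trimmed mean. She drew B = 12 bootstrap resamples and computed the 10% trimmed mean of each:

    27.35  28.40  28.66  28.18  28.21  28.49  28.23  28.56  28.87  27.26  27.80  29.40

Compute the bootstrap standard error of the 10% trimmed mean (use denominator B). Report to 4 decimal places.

Bootstrap SE is the standard deviation of the 12 replicate 10% trimmed means.
Mean of replicates: (27.35 + 28.40 + 28.66 + 28.18 + 28.21 + 28.49 + 28.23 + 28.56 + 28.87 + 27.26 + 27.80 + 29.40) / 12 = 339.41000 / 12 = 28.28417
Sum of squared deviations: (−0.93417)² + (+0.11583)² + (+0.37583)² + (−0.10417)² + (−0.07417)² + (+0.20583)² + (−0.05417)² + (+0.27583)² + (+0.58583)² + (−1.02417)² + (−0.48417)² + (+1.11583)² = 4.03669
Variance = 4.03669 / 12 = 0.33639
SE* = √0.33639

SE* = 0.5800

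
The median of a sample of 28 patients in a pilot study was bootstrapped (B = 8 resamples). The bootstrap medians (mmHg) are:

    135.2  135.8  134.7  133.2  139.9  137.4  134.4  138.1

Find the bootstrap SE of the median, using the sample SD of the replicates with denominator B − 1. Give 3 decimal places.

Bootstrap SE is the standard deviation of the 8 replicate medians.
Mean of replicates: (135.2 + 135.8 + 134.7 + 133.2 + 139.9 + 137.4 + 134.4 + 138.1) / 8 = 1088.7000 / 8 = 136.0875
Sum of squared deviations: (−0.8875)² + (−0.2875)² + (−1.3875)² + (−2.8875)² + (+3.8125)² + (+1.3125)² + (−1.6875)² + (+2.0125)² = 34.2888
Variance = 34.2888 / 7 = 4.8984
SE* = √4.8984

SE* = 2.213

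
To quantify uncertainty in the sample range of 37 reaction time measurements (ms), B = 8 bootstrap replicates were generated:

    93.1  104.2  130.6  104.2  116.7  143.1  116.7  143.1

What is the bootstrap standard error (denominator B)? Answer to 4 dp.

SE* = 17.3768

Bootstrap SE is the standard deviation of the 8 replicate ranges.
Mean of replicates: (93.1 + 104.2 + 130.6 + 104.2 + 116.7 + 143.1 + 116.7 + 143.1) / 8 = 951.70000 / 8 = 118.96250
Sum of squared deviations: (−25.86250)² + (−14.76250)² + (+11.63750)² + (−14.76250)² + (−2.26250)² + (+24.13750)² + (−2.26250)² + (+24.13750)² = 2415.63875
Variance = 2415.63875 / 8 = 301.95484
SE* = √301.95484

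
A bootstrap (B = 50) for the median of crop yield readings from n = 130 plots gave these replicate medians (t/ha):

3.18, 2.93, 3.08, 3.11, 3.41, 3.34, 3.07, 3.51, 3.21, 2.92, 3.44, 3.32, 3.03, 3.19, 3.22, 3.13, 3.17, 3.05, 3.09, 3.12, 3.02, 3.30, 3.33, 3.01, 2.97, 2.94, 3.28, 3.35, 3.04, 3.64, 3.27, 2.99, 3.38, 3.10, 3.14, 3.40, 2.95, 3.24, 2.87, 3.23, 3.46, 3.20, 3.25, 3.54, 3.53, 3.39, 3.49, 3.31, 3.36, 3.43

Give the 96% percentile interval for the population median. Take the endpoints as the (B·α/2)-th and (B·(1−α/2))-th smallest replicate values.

(2.87, 3.54)

Sorted replicates: 2.87, 2.92, 2.93, 2.94, 2.95, 2.97, 2.99, 3.01, 3.02, 3.03, 3.04, 3.05, 3.07, 3.08, 3.09, 3.10, 3.11, 3.12, 3.13, 3.14, 3.17, 3.18, 3.19, 3.20, 3.21, 3.22, 3.23, 3.24, 3.25, 3.27, 3.28, 3.30, 3.31, 3.32, 3.33, 3.34, 3.35, 3.36, 3.38, 3.39, 3.40, 3.41, 3.43, 3.44, 3.46, 3.49, 3.51, 3.53, 3.54, 3.64
α = 0.04; lower rank = 50 × 0.020 = 1; upper rank = 50 × 0.980 = 49.
The 1st smallest replicate is 2.87; the 49th is 3.54.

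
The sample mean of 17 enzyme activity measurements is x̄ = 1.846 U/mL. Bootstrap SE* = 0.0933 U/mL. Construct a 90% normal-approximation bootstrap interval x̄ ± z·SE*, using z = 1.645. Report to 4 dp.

Margin = 1.645 × 0.0933 = 0.15348
Interval: 1.846 ± 0.15348

(1.6925, 1.9995)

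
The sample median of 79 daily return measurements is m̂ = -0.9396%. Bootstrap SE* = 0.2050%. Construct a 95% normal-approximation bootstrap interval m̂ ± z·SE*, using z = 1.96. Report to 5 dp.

(-1.34140, -0.53780)

Margin = 1.96 × 0.2050 = 0.401800
Interval: -0.9396 ± 0.401800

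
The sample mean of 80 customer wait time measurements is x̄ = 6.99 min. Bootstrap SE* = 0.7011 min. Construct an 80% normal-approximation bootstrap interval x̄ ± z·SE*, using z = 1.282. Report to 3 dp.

Margin = 1.282 × 0.7011 = 0.8988
Interval: 6.99 ± 0.8988

(6.091, 7.889)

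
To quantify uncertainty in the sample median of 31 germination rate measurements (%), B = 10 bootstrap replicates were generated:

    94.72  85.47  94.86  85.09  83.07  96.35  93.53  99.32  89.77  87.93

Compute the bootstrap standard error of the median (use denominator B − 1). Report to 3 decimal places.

SE* = 5.501

Bootstrap SE is the standard deviation of the 10 replicate medians.
Mean of replicates: (94.72 + 85.47 + 94.86 + 85.09 + 83.07 + 96.35 + 93.53 + 99.32 + 89.77 + 87.93) / 10 = 910.1100 / 10 = 91.0110
Sum of squared deviations: (+3.7090)² + (−5.5410)² + (+3.8490)² + (−5.9210)² + (−7.9410)² + (+5.3390)² + (+2.5190)² + (+8.3090)² + (−1.2410)² + (−3.0810)² = 272.3143
Variance = 272.3143 / 9 = 30.2571
SE* = √30.2571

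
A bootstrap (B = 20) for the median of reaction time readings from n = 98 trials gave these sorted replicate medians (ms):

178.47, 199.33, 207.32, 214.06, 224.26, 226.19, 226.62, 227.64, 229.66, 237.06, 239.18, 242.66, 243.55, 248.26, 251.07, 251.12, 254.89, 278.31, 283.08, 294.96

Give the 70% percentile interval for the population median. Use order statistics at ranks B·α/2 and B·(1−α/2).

(207.32, 254.89)

α = 0.30; lower rank = 20 × 0.150 = 3; upper rank = 20 × 0.850 = 17.
The 3rd smallest replicate is 207.32; the 17th is 254.89.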